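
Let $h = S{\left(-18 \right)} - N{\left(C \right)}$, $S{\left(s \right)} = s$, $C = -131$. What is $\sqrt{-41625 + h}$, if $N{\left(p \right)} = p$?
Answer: $2 i \sqrt{10378} \approx 203.74 i$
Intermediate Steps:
$h = 113$ ($h = -18 - -131 = -18 + 131 = 113$)
$\sqrt{-41625 + h} = \sqrt{-41625 + 113} = \sqrt{-41512} = 2 i \sqrt{10378}$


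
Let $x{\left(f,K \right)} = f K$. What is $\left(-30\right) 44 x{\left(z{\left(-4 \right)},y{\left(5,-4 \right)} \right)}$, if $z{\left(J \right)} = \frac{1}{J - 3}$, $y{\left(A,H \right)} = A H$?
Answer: $- \frac{26400}{7} \approx -3771.4$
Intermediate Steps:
$z{\left(J \right)} = \frac{1}{-3 + J}$
$x{\left(f,K \right)} = K f$
$\left(-30\right) 44 x{\left(z{\left(-4 \right)},y{\left(5,-4 \right)} \right)} = \left(-30\right) 44 \frac{5 \left(-4\right)}{-3 - 4} = - 1320 \left(- \frac{20}{-7}\right) = - 1320 \left(\left(-20\right) \left(- \frac{1}{7}\right)\right) = \left(-1320\right) \frac{20}{7} = - \frac{26400}{7}$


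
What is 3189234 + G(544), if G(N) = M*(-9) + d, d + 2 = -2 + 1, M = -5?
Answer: 3189276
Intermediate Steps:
d = -3 (d = -2 + (-2 + 1) = -2 - 1 = -3)
G(N) = 42 (G(N) = -5*(-9) - 3 = 45 - 3 = 42)
3189234 + G(544) = 3189234 + 42 = 3189276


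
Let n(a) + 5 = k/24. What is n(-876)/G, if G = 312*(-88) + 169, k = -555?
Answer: 225/218296 ≈ 0.0010307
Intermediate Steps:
G = -27287 (G = -27456 + 169 = -27287)
n(a) = -225/8 (n(a) = -5 - 555/24 = -5 - 555*1/24 = -5 - 185/8 = -225/8)
n(-876)/G = -225/8/(-27287) = -225/8*(-1/27287) = 225/218296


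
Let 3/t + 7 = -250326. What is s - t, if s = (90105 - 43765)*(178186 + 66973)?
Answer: 2843950117463983/250333 ≈ 1.1361e+10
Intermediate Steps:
s = 11360668060 (s = 46340*245159 = 11360668060)
t = -3/250333 (t = 3/(-7 - 250326) = 3/(-250333) = 3*(-1/250333) = -3/250333 ≈ -1.1984e-5)
s - t = 11360668060 - 1*(-3/250333) = 11360668060 + 3/250333 = 2843950117463983/250333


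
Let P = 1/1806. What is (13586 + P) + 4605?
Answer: 32852947/1806 ≈ 18191.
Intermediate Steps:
P = 1/1806 ≈ 0.00055371
(13586 + P) + 4605 = (13586 + 1/1806) + 4605 = 24536317/1806 + 4605 = 32852947/1806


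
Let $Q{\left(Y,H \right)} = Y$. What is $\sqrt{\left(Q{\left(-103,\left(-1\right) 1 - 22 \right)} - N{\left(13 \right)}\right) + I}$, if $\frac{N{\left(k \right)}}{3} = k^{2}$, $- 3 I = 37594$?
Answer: $\frac{16 i \sqrt{462}}{3} \approx 114.64 i$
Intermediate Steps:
$I = - \frac{37594}{3}$ ($I = \left(- \frac{1}{3}\right) 37594 = - \frac{37594}{3} \approx -12531.0$)
$N{\left(k \right)} = 3 k^{2}$
$\sqrt{\left(Q{\left(-103,\left(-1\right) 1 - 22 \right)} - N{\left(13 \right)}\right) + I} = \sqrt{\left(-103 - 3 \cdot 13^{2}\right) - \frac{37594}{3}} = \sqrt{\left(-103 - 3 \cdot 169\right) - \frac{37594}{3}} = \sqrt{\left(-103 - 507\right) - \frac{37594}{3}} = \sqrt{-610 - \frac{37594}{3}} = \sqrt{- \frac{39424}{3}} = \frac{16 i \sqrt{462}}{3}$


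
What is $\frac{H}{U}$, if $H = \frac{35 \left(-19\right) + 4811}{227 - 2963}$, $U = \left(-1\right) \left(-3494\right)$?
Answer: $- \frac{691}{1593264} \approx -0.0004337$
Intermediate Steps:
$U = 3494$
$H = - \frac{691}{456}$ ($H = \frac{-665 + 4811}{-2736} = 4146 \left(- \frac{1}{2736}\right) = - \frac{691}{456} \approx -1.5154$)
$\frac{H}{U} = - \frac{691}{456 \cdot 3494} = \left(- \frac{691}{456}\right) \frac{1}{3494} = - \frac{691}{1593264}$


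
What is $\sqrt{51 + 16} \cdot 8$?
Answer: $8 \sqrt{67} \approx 65.483$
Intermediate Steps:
$\sqrt{51 + 16} \cdot 8 = \sqrt{67} \cdot 8 = 8 \sqrt{67}$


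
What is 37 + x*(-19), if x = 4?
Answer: -39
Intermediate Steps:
37 + x*(-19) = 37 + 4*(-19) = 37 - 76 = -39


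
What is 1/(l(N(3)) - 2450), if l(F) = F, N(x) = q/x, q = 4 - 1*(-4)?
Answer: -3/7342 ≈ -0.00040861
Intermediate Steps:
q = 8 (q = 4 + 4 = 8)
N(x) = 8/x
1/(l(N(3)) - 2450) = 1/(8/3 - 2450) = 1/(-7342/3) = -3/7342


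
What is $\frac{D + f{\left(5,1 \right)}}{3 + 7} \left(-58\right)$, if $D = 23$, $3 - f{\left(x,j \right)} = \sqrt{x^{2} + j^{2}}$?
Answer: $- \frac{754}{5} + \frac{29 \sqrt{26}}{5} \approx -121.23$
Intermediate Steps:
$f{\left(x,j \right)} = 3 - \sqrt{j^{2} + x^{2}}$ ($f{\left(x,j \right)} = 3 - \sqrt{x^{2} + j^{2}} = 3 - \sqrt{j^{2} + x^{2}}$)
$\frac{D + f{\left(5,1 \right)}}{3 + 7} \left(-58\right) = \frac{23 + \left(3 - \sqrt{1^{2} + 5^{2}}\right)}{3 + 7} \left(-58\right) = \frac{23 + \left(3 - \sqrt{1 + 25}\right)}{10} \left(-58\right) = \left(23 + \left(3 - \sqrt{26}\right)\right) \frac{1}{10} \left(-58\right) = \left(26 - \sqrt{26}\right) \frac{1}{10} \left(-58\right) = \left(\frac{13}{5} - \frac{\sqrt{26}}{10}\right) \left(-58\right) = - \frac{754}{5} + \frac{29 \sqrt{26}}{5}$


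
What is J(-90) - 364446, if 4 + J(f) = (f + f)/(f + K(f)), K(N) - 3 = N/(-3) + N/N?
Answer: -5102255/14 ≈ -3.6445e+5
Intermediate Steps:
K(N) = 4 - N/3 (K(N) = 3 + (N/(-3) + N/N) = 3 + (N*(-⅓) + 1) = 3 + (-N/3 + 1) = 3 + (1 - N/3) = 4 - N/3)
J(f) = -4 + 2*f/(4 + 2*f/3) (J(f) = -4 + (f + f)/(f + (4 - f/3)) = -4 + (2*f)/(4 + 2*f/3) = -4 + 2*f/(4 + 2*f/3))
J(-90) - 364446 = (-24 - 1*(-90))/(6 - 90) - 364446 = (-24 + 90)/(-84) - 364446 = -1/84*66 - 364446 = -11/14 - 364446 = -5102255/14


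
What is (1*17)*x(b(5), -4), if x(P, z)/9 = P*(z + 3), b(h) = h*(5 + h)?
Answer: -7650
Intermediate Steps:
x(P, z) = 9*P*(3 + z) (x(P, z) = 9*(P*(z + 3)) = 9*(P*(3 + z)) = 9*P*(3 + z))
(1*17)*x(b(5), -4) = (1*17)*(9*(5*(5 + 5))*(3 - 4)) = 17*(9*(5*10)*(-1)) = 17*(9*50*(-1)) = 17*(-450) = -7650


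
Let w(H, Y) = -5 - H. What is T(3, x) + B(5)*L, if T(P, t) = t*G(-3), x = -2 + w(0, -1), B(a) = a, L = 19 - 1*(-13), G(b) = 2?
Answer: 146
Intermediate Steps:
L = 32 (L = 19 + 13 = 32)
x = -7 (x = -2 + (-5 - 1*0) = -2 + (-5 + 0) = -2 - 5 = -7)
T(P, t) = 2*t (T(P, t) = t*2 = 2*t)
T(3, x) + B(5)*L = 2*(-7) + 5*32 = -14 + 160 = 146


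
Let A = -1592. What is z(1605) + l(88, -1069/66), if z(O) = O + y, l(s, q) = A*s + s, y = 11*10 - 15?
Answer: -138308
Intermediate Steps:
y = 95 (y = 110 - 15 = 95)
l(s, q) = -1591*s (l(s, q) = -1592*s + s = -1591*s)
z(O) = 95 + O (z(O) = O + 95 = 95 + O)
z(1605) + l(88, -1069/66) = (95 + 1605) - 1591*88 = 1700 - 140008 = -138308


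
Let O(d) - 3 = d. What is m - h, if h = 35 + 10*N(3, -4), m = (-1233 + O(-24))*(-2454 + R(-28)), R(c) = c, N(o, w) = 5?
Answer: 3112343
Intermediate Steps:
O(d) = 3 + d
m = 3112428 (m = (-1233 + (3 - 24))*(-2454 - 28) = (-1233 - 21)*(-2482) = -1254*(-2482) = 3112428)
h = 85 (h = 35 + 10*5 = 35 + 50 = 85)
m - h = 3112428 - 1*85 = 3112428 - 85 = 3112343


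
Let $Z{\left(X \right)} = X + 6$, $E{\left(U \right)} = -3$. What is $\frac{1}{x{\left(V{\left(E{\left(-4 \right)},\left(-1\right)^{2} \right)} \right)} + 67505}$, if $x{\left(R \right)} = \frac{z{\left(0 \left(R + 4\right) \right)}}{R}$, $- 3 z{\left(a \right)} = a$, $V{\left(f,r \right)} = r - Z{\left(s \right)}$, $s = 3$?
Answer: $\frac{1}{67505} \approx 1.4814 \cdot 10^{-5}$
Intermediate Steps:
$Z{\left(X \right)} = 6 + X$
$V{\left(f,r \right)} = -9 + r$ ($V{\left(f,r \right)} = r - \left(6 + 3\right) = r - 9 = -9 + r$)
$z{\left(a \right)} = - \frac{a}{3}$
$x{\left(R \right)} = 0$ ($x{\left(R \right)} = \frac{\left(- \frac{1}{3}\right) 0 \left(R + 4\right)}{R} = \frac{\left(- \frac{1}{3}\right) 0 \left(4 + R\right)}{R} = \frac{\left(- \frac{1}{3}\right) 0}{R} = \frac{0}{R} = 0$)
$\frac{1}{x{\left(V{\left(E{\left(-4 \right)},\left(-1\right)^{2} \right)} \right)} + 67505} = \frac{1}{0 + 67505} = \frac{1}{67505}$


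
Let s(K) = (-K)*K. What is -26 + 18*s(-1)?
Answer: -44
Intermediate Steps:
s(K) = -K**2
-26 + 18*s(-1) = -26 + 18*(-1*(-1)**2) = -26 + 18*(-1*1) = -26 + 18*(-1) = -26 - 18 = -44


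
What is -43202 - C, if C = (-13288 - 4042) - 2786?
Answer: -23086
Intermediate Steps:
C = -20116 (C = -17330 - 2786 = -20116)
-43202 - C = -43202 - 1*(-20116) = -43202 + 20116 = -23086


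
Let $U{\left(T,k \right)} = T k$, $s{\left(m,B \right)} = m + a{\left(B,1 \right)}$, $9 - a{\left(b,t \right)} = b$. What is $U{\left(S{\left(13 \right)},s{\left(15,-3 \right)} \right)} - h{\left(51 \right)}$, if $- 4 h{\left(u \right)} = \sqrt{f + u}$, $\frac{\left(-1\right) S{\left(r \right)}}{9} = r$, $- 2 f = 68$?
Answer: $-3159 + \frac{\sqrt{17}}{4} \approx -3158.0$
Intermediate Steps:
$f = -34$ ($f = \left(- \frac{1}{2}\right) 68 = -34$)
$a{\left(b,t \right)} = 9 - b$
$S{\left(r \right)} = - 9 r$
$s{\left(m,B \right)} = 9 + m - B$ ($s{\left(m,B \right)} = m - \left(-9 + B\right) = 9 + m - B$)
$h{\left(u \right)} = - \frac{\sqrt{-34 + u}}{4}$
$U{\left(S{\left(13 \right)},s{\left(15,-3 \right)} \right)} - h{\left(51 \right)} = \left(-9\right) 13 \left(9 + 15 - -3\right) - - \frac{\sqrt{-34 + 51}}{4} = - 117 \left(9 + 15 + 3\right) - - \frac{\sqrt{17}}{4} = \left(-117\right) 27 + \frac{\sqrt{17}}{4} = -3159 + \frac{\sqrt{17}}{4}$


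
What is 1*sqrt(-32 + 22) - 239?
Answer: -239 + I*sqrt(10) ≈ -239.0 + 3.1623*I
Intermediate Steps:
1*sqrt(-32 + 22) - 239 = 1*sqrt(-10) - 239 = 1*(I*sqrt(10)) - 239 = I*sqrt(10) - 239 = -239 + I*sqrt(10)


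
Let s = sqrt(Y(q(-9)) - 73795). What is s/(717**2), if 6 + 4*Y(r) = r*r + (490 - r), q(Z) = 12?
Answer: I*sqrt(73641)/514089 ≈ 0.00052786*I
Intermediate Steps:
Y(r) = 121 - r/4 + r**2/4 (Y(r) = -3/2 + (r*r + (490 - r))/4 = -3/2 + (r**2 + (490 - r))/4 = -3/2 + (490 + r**2 - r)/4 = -3/2 + (245/2 - r/4 + r**2/4) = 121 - r/4 + r**2/4)
s = I*sqrt(73641) (s = sqrt((121 - 1/4*12 + (1/4)*12**2) - 73795) = sqrt((121 - 3 + (1/4)*144) - 73795) = sqrt((121 - 3 + 36) - 73795) = sqrt(154 - 73795) = sqrt(-73641) = I*sqrt(73641) ≈ 271.37*I)
s/(717**2) = (I*sqrt(73641))/(717**2) = (I*sqrt(73641))/514089 = (I*sqrt(73641))*(1/514089) = I*sqrt(73641)/514089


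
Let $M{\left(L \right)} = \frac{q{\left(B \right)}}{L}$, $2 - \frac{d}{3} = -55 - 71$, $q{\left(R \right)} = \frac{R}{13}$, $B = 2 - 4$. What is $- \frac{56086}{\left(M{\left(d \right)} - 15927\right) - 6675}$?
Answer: $\frac{139990656}{56414593} \approx 2.4815$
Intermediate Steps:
$B = -2$ ($B = 2 - 4 = -2$)
$q{\left(R \right)} = \frac{R}{13}$ ($q{\left(R \right)} = R \frac{1}{13} = \frac{R}{13}$)
$d = 384$ ($d = 6 - 3 \left(-55 - 71\right) = 6 - -378 = 6 + 378 = 384$)
$M{\left(L \right)} = - \frac{2}{13 L}$ ($M{\left(L \right)} = \frac{\frac{1}{13} \left(-2\right)}{L} = - \frac{2}{13 L}$)
$- \frac{56086}{\left(M{\left(d \right)} - 15927\right) - 6675} = - \frac{56086}{\left(- \frac{2}{13 \cdot 384} - 15927\right) - 6675} = - \frac{56086}{\left(\left(- \frac{2}{13}\right) \frac{1}{384} - 15927\right) - 6675} = - \frac{56086}{\left(- \frac{1}{2496} - 15927\right) - 6675} = - \frac{56086}{- \frac{39753793}{2496} - 6675} = - \frac{56086}{- \frac{56414593}{2496}} = \left(-56086\right) \left(- \frac{2496}{56414593}\right) = \frac{139990656}{56414593}$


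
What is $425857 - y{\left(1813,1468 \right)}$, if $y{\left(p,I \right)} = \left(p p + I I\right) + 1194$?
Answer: $-5017330$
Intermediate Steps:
$y{\left(p,I \right)} = 1194 + I^{2} + p^{2}$ ($y{\left(p,I \right)} = \left(p^{2} + I^{2}\right) + 1194 = \left(I^{2} + p^{2}\right) + 1194 = 1194 + I^{2} + p^{2}$)
$425857 - y{\left(1813,1468 \right)} = 425857 - \left(1194 + 1468^{2} + 1813^{2}\right) = 425857 - \left(1194 + 2155024 + 3286969\right) = 425857 - 5443187 = -5017330$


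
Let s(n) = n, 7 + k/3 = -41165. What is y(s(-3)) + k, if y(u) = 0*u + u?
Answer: -123519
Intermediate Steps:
k = -123516 (k = -21 + 3*(-41165) = -21 - 123495 = -123516)
y(u) = u (y(u) = 0 + u = u)
y(s(-3)) + k = -3 - 123516 = -123519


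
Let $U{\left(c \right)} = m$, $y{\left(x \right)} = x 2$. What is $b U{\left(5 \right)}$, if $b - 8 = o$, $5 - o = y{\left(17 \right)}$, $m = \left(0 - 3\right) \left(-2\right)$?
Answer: $-126$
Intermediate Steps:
$y{\left(x \right)} = 2 x$
$m = 6$ ($m = \left(-3\right) \left(-2\right) = 6$)
$U{\left(c \right)} = 6$
$o = -29$ ($o = 5 - 2 \cdot 17 = 5 - 34 = -29$)
$b = -21$ ($b = 8 - 29 = -21$)
$b U{\left(5 \right)} = \left(-21\right) 6 = -126$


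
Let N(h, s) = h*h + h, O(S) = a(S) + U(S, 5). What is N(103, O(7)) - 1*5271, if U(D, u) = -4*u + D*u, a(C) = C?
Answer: 5441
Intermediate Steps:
O(S) = -20 + 6*S (O(S) = S + 5*(-4 + S) = S + (-20 + 5*S) = -20 + 6*S)
N(h, s) = h + h² (N(h, s) = h² + h = h + h²)
N(103, O(7)) - 1*5271 = 103*(1 + 103) - 1*5271 = 103*104 - 5271 = 10712 - 5271 = 5441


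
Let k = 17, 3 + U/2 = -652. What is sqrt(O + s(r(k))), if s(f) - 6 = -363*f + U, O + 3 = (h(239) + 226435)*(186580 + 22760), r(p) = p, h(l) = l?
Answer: sqrt(47451927682) ≈ 2.1783e+5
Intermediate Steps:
U = -1310 (U = -6 + 2*(-652) = -6 - 1304 = -1310)
O = 47451935157 (O = -3 + (239 + 226435)*(186580 + 22760) = -3 + 226674*209340 = -3 + 47451935160 = 47451935157)
s(f) = -1304 - 363*f (s(f) = 6 + (-363*f - 1310) = 6 + (-1310 - 363*f) = -1304 - 363*f)
sqrt(O + s(r(k))) = sqrt(47451935157 + (-1304 - 363*17)) = sqrt(47451935157 + (-1304 - 6171)) = sqrt(47451935157 - 7475) = sqrt(47451927682)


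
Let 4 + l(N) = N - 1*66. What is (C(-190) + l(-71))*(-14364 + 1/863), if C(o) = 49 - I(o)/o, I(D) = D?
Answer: 1152840183/863 ≈ 1.3359e+6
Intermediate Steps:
l(N) = -70 + N (l(N) = -4 + (N - 1*66) = -4 + (N - 66) = -4 + (-66 + N) = -70 + N)
C(o) = 48 (C(o) = 49 - o/o = 49 - 1*1 = 49 - 1 = 48)
(C(-190) + l(-71))*(-14364 + 1/863) = (48 + (-70 - 71))*(-14364 + 1/863) = (48 - 141)*(-14364 + 1/863) = -93*(-12396131/863) = 1152840183/863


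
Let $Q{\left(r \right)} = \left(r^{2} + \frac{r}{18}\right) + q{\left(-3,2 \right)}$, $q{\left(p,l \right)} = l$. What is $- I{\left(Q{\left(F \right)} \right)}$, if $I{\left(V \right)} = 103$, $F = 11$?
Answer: $-103$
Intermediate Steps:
$Q{\left(r \right)} = 2 + r^{2} + \frac{r}{18}$ ($Q{\left(r \right)} = \left(r^{2} + \frac{r}{18}\right) + 2 = 2 + r^{2} + \frac{r}{18}$)
$- I{\left(Q{\left(F \right)} \right)} = \left(-1\right) 103 = -103$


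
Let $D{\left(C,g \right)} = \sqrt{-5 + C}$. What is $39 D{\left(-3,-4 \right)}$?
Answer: $78 i \sqrt{2} \approx 110.31 i$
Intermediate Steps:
$39 D{\left(-3,-4 \right)} = 39 \sqrt{-5 - 3} = 39 \sqrt{-8} = 39 \cdot 2 i \sqrt{2} = 78 i \sqrt{2}$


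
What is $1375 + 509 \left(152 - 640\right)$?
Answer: $-247017$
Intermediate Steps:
$1375 + 509 \left(152 - 640\right) = 1375 + 509 \left(-488\right) = 1375 - 248392 = -247017$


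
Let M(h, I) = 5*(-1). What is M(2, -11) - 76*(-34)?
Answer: 2579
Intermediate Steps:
M(h, I) = -5
M(2, -11) - 76*(-34) = -5 - 76*(-34) = -5 + 2584 = 2579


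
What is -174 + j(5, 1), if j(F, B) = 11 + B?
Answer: -162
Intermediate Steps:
-174 + j(5, 1) = -174 + (11 + 1) = -174 + 12 = -162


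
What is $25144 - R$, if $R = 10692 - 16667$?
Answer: $31119$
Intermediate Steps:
$R = -5975$ ($R = 10692 - 16667 = -5975$)
$25144 - R = 25144 - -5975 = 25144 + 5975 = 31119$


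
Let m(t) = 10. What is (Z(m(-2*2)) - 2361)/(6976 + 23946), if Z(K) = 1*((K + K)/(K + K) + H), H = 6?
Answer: -1177/15461 ≈ -0.076127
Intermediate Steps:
Z(K) = 7 (Z(K) = 1*((K + K)/(K + K) + 6) = 1*((2*K)/((2*K)) + 6) = 1*((2*K)*(1/(2*K)) + 6) = 1*(1 + 6) = 1*7 = 7)
(Z(m(-2*2)) - 2361)/(6976 + 23946) = (7 - 2361)/(6976 + 23946) = -2354/30922 = -2354*1/30922 = -1177/15461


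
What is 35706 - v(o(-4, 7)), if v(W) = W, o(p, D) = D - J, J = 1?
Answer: 35700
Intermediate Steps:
o(p, D) = -1 + D (o(p, D) = D - 1*1 = D - 1 = -1 + D)
35706 - v(o(-4, 7)) = 35706 - (-1 + 7) = 35706 - 1*6 = 35706 - 6 = 35700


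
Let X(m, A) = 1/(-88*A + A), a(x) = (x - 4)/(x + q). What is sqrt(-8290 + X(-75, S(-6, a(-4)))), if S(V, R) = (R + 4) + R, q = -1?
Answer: I*sqrt(2258892795)/522 ≈ 91.049*I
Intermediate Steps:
a(x) = (-4 + x)/(-1 + x) (a(x) = (x - 4)/(x - 1) = (-4 + x)/(-1 + x))
S(V, R) = 4 + 2*R (S(V, R) = (4 + R) + R = 4 + 2*R)
X(m, A) = -1/(87*A) (X(m, A) = 1/(-87*A) = -1/(87*A))
sqrt(-8290 + X(-75, S(-6, a(-4)))) = sqrt(-8290 - 1/(87*(4 + 2*((-4 - 4)/(-1 - 4))))) = sqrt(-8290 - 1/(87*(4 + 2*(-8/(-5))))) = sqrt(-8290 - 1/(87*(4 + 2*(-1/5*(-8))))) = sqrt(-8290 - 1/(87*(4 + 2*(8/5)))) = sqrt(-8290 - 1/(87*(4 + 16/5))) = sqrt(-8290 - 1/(87*36/5)) = sqrt(-8290 - 1/87*5/36) = sqrt(-8290 - 5/3132) = sqrt(-25964285/3132) = I*sqrt(2258892795)/522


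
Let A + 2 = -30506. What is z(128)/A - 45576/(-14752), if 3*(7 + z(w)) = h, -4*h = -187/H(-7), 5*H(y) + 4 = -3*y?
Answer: 17980193/5819664 ≈ 3.0896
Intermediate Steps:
H(y) = -4/5 - 3*y/5 (H(y) = -4/5 + (-3*y)/5 = -4/5 - 3*y/5)
A = -30508 (A = -2 - 30506 = -30508)
h = 55/4 (h = -(-187)/(4*(-4/5 - 3/5*(-7))) = -(-187)/(4*(-4/5 + 21/5)) = -(-187)/(4*17/5) = -(-187)*5/(4*17) = -1/4*(-55) = 55/4 ≈ 13.750)
z(w) = -29/12 (z(w) = -7 + (1/3)*(55/4) = -7 + 55/12 = -29/12)
z(128)/A - 45576/(-14752) = -29/12/(-30508) - 45576/(-14752) = -29/12*(-1/30508) - 45576*(-1/14752) = 1/12624 + 5697/1844 = 17980193/5819664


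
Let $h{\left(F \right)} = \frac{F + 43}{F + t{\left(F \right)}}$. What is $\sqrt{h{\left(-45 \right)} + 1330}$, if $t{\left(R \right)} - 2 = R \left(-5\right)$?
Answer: $\frac{\sqrt{11013639}}{91} \approx 36.469$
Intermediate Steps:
$t{\left(R \right)} = 2 - 5 R$ ($t{\left(R \right)} = 2 + R \left(-5\right) = 2 - 5 R$)
$h{\left(F \right)} = \frac{43 + F}{2 - 4 F}$ ($h{\left(F \right)} = \frac{F + 43}{F - \left(-2 + 5 F\right)} = \frac{43 + F}{2 - 4 F}$)
$\sqrt{h{\left(-45 \right)} + 1330} = \sqrt{\frac{-43 - -45}{2 \left(-1 + 2 \left(-45\right)\right)} + 1330} = \sqrt{\frac{-43 + 45}{2 \left(-1 - 90\right)} + 1330} = \sqrt{\frac{1}{2} \frac{1}{-91} \cdot 2 + 1330} = \sqrt{\frac{1}{2} \left(- \frac{1}{91}\right) 2 + 1330} = \sqrt{- \frac{1}{91} + 1330} = \sqrt{\frac{121029}{91}} = \frac{\sqrt{11013639}}{91}$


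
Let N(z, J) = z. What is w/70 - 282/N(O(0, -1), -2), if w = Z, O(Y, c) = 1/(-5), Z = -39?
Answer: 98661/70 ≈ 1409.4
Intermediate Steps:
O(Y, c) = -⅕
w = -39
w/70 - 282/N(O(0, -1), -2) = -39/70 - 282/(-⅕) = -39*1/70 - 282*(-5) = -39/70 + 1410 = 98661/70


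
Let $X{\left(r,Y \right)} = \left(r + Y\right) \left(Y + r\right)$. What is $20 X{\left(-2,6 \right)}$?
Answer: $320$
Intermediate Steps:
$X{\left(r,Y \right)} = \left(Y + r\right)^{2}$ ($X{\left(r,Y \right)} = \left(Y + r\right) \left(Y + r\right) = \left(Y + r\right)^{2}$)
$20 X{\left(-2,6 \right)} = 20 \left(6 - 2\right)^{2} = 20 \cdot 4^{2} = 20 \cdot 16 = 320$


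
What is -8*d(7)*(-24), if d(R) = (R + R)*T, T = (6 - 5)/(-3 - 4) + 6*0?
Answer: -384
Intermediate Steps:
T = -1/7 (T = 1/(-7) + 0 = 1*(-1/7) + 0 = -1/7 + 0 = -1/7 ≈ -0.14286)
d(R) = -2*R/7 (d(R) = (R + R)*(-1/7) = (2*R)*(-1/7) = -2*R/7)
-8*d(7)*(-24) = -8*(-2/7*7)*(-24) = -8*(-2)*(-24) = -(-16)*(-24) = -1*384 = -384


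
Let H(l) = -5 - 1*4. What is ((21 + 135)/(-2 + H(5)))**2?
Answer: 24336/121 ≈ 201.12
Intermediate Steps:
H(l) = -9 (H(l) = -5 - 4 = -9)
((21 + 135)/(-2 + H(5)))**2 = ((21 + 135)/(-2 - 9))**2 = (156/(-11))**2 = (156*(-1/11))**2 = (-156/11)**2 = 24336/121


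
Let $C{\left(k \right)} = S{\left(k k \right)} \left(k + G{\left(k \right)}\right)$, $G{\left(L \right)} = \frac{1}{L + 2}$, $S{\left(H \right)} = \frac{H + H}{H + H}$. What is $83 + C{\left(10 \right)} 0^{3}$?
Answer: $83$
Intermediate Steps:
$S{\left(H \right)} = 1$ ($S{\left(H \right)} = \frac{2 H}{2 H} = 2 H \frac{1}{2 H} = 1$)
$G{\left(L \right)} = \frac{1}{2 + L}$
$C{\left(k \right)} = k + \frac{1}{2 + k}$ ($C{\left(k \right)} = 1 \left(k + \frac{1}{2 + k}\right) = k + \frac{1}{2 + k}$)
$83 + C{\left(10 \right)} 0^{3} = 83 + \frac{1 + 10 \left(2 + 10\right)}{2 + 10} \cdot 0^{3} = 83 + \frac{1 + 10 \cdot 12}{12} \cdot 0 = 83 + \frac{1 + 120}{12} \cdot 0 = 83 + \frac{1}{12} \cdot 121 \cdot 0 = 83 + \frac{121}{12} \cdot 0 = 83 + 0 = 83$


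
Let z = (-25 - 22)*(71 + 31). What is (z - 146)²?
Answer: 24403600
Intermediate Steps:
z = -4794 (z = -47*102 = -4794)
(z - 146)² = (-4794 - 146)² = (-4940)² = 24403600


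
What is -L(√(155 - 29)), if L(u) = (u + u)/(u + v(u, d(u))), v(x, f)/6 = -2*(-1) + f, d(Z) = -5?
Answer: 14/11 + 6*√14/11 ≈ 3.3136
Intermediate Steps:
v(x, f) = 12 + 6*f (v(x, f) = 6*(-2*(-1) + f) = 6*(2 + f) = 12 + 6*f)
L(u) = 2*u/(-18 + u) (L(u) = (u + u)/(u + (12 + 6*(-5))) = (2*u)/(u + (12 - 30)) = (2*u)/(u - 18) = (2*u)/(-18 + u) = 2*u/(-18 + u))
-L(√(155 - 29)) = -2*√(155 - 29)/(-18 + √(155 - 29)) = -2*√126/(-18 + √126) = -2*3*√14/(-18 + 3*√14) = -6*√14/(-18 + 3*√14)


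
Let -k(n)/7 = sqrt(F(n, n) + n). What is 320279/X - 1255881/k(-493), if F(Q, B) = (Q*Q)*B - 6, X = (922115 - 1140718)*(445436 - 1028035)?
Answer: 320279/127357889197 - 1255881*I*sqrt(29955914)/419382796 ≈ 2.5148e-6 - 16.39*I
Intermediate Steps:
X = 127357889197 (X = -218603*(-582599) = 127357889197)
F(Q, B) = -6 + B*Q**2 (F(Q, B) = Q**2*B - 6 = B*Q**2 - 6 = -6 + B*Q**2)
k(n) = -7*sqrt(-6 + n + n**3) (k(n) = -7*sqrt((-6 + n*n**2) + n) = -7*sqrt((-6 + n**3) + n) = -7*sqrt(-6 + n + n**3))
320279/X - 1255881/k(-493) = 320279/127357889197 - 1255881*(-1/(7*sqrt(-6 - 493 + (-493)**3))) = 320279*(1/127357889197) - 1255881*(-1/(7*sqrt(-6 - 493 - 119823157))) = 320279/127357889197 - 1255881*I*sqrt(29955914)/419382796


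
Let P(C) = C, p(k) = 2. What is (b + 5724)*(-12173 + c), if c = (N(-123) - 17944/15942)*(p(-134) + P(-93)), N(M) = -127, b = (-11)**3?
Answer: -17983553812/7971 ≈ -2.2561e+6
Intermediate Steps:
b = -1331
c = 92937299/7971 (c = (-127 - 17944/15942)*(2 - 93) = (-127 - 17944*1/15942)*(-91) = (-127 - 8972/7971)*(-91) = -1021289/7971*(-91) = 92937299/7971 ≈ 11659.)
(b + 5724)*(-12173 + c) = (-1331 + 5724)*(-12173 + 92937299/7971) = 4393*(-4093684/7971) = -17983553812/7971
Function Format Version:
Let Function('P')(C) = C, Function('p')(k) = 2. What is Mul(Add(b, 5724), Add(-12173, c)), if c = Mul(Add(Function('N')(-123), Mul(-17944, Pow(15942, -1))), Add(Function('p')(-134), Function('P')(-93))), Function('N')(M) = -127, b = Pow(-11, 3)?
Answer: Rational(-17983553812, 7971) ≈ -2.2561e+6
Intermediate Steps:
b = -1331
c = Rational(92937299, 7971) (c = Mul(Add(-127, Mul(-17944, Pow(15942, -1))), Add(2, -93)) = Mul(Add(-127, Mul(-17944, Rational(1, 15942))), -91) = Mul(Add(-127, Rational(-8972, 7971)), -91) = Mul(Rational(-1021289, 7971), -91) = Rational(92937299, 7971) ≈ 11659.)
Mul(Add(b, 5724), Add(-12173, c)) = Mul(Add(-1331, 5724), Add(-12173, Rational(92937299, 7971))) = Mul(4393, Rational(-4093684, 7971)) = Rational(-17983553812, 7971)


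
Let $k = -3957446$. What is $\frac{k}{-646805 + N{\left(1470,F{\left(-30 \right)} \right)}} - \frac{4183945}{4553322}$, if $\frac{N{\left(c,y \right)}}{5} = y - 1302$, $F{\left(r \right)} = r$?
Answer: $\frac{15285464316187}{2975436560730} \approx 5.1372$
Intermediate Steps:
$N{\left(c,y \right)} = -6510 + 5 y$ ($N{\left(c,y \right)} = 5 \left(y - 1302\right) = 5 \left(-1302 + y\right) = -6510 + 5 y$)
$\frac{k}{-646805 + N{\left(1470,F{\left(-30 \right)} \right)}} - \frac{4183945}{4553322} = - \frac{3957446}{-646805 + \left(-6510 + 5 \left(-30\right)\right)} - \frac{4183945}{4553322} = - \frac{3957446}{-646805 - 6660} - \frac{4183945}{4553322} = - \frac{3957446}{-653465} - \frac{4183945}{4553322} = \left(-3957446\right) \left(- \frac{1}{653465}\right) - \frac{4183945}{4553322} = \frac{3957446}{653465} - \frac{4183945}{4553322} = \frac{15285464316187}{2975436560730}$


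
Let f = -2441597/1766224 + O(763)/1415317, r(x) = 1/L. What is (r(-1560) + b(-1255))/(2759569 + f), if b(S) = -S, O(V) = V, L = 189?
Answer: 10049740651967552/22097866098897266265 ≈ 0.00045478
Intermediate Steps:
r(x) = 1/189
f = -58547222243/42368929712 (f = -2441597/1766224 + 763/1415317 = -2441597*1/1766224 + 763*(1/1415317) = -41383/29936 + 763/1415317 = -58547222243/42368929712 ≈ -1.3818)
(r(-1560) + b(-1255))/(2759569 + f) = (1/189 - 1*(-1255))/(2759569 - 58547222243/42368929712) = (1/189 + 1255)/(116919926449191885/42368929712) = (237196/189)*(42368929712/116919926449191885) = 10049740651967552/22097866098897266265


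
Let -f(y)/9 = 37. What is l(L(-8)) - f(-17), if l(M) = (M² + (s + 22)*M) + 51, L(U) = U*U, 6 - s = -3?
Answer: 6464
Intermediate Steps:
s = 9 (s = 6 - 1*(-3) = 6 + 3 = 9)
f(y) = -333 (f(y) = -9*37 = -333)
L(U) = U²
l(M) = 51 + M² + 31*M (l(M) = (M² + (9 + 22)*M) + 51 = (M² + 31*M) + 51 = 51 + M² + 31*M)
l(L(-8)) - f(-17) = (51 + ((-8)²)² + 31*(-8)²) - 1*(-333) = (51 + 64² + 31*64) + 333 = (51 + 4096 + 1984) + 333 = 6131 + 333 = 6464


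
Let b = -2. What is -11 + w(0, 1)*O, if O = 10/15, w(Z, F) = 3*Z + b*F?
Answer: -37/3 ≈ -12.333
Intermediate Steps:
w(Z, F) = -2*F + 3*Z (w(Z, F) = 3*Z - 2*F = -2*F + 3*Z)
O = ⅔ (O = 10*(1/15) = ⅔ ≈ 0.66667)
-11 + w(0, 1)*O = -11 + (-2*1 + 3*0)*(⅔) = -11 + (-2 + 0)*(⅔) = -11 - 2*⅔ = -11 - 4/3 = -37/3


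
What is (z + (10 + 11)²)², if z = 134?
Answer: 330625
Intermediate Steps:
(z + (10 + 11)²)² = (134 + (10 + 11)²)² = (134 + 21²)² = (134 + 441)² = 575² = 330625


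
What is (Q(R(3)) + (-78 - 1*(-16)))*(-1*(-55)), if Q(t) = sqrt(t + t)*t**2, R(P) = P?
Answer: -3410 + 495*sqrt(6) ≈ -2197.5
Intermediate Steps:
Q(t) = sqrt(2)*t**(5/2) (Q(t) = sqrt(2*t)*t**2 = (sqrt(2)*sqrt(t))*t**2 = sqrt(2)*t**(5/2))
(Q(R(3)) + (-78 - 1*(-16)))*(-1*(-55)) = (sqrt(2)*3**(5/2) + (-78 - 1*(-16)))*(-1*(-55)) = (sqrt(2)*(9*sqrt(3)) + (-78 + 16))*55 = (9*sqrt(6) - 62)*55 = (-62 + 9*sqrt(6))*55 = -3410 + 495*sqrt(6)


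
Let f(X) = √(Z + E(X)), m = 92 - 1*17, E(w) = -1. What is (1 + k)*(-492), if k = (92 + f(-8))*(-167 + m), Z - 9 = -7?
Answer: 4209060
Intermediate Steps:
Z = 2 (Z = 9 - 7 = 2)
m = 75 (m = 92 - 17 = 75)
f(X) = 1 (f(X) = √(2 - 1) = √1 = 1)
k = -8556 (k = (92 + 1)*(-167 + 75) = 93*(-92) = -8556)
(1 + k)*(-492) = (1 - 8556)*(-492) = -8555*(-492) = 4209060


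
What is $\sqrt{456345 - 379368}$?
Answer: $3 \sqrt{8553} \approx 277.45$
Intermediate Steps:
$\sqrt{456345 - 379368} = \sqrt{76977} = 3 \sqrt{8553}$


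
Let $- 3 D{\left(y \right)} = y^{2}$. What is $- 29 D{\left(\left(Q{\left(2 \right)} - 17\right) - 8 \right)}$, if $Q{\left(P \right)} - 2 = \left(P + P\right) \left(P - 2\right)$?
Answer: $\frac{15341}{3} \approx 5113.7$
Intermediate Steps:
$Q{\left(P \right)} = 2 + 2 P \left(-2 + P\right)$ ($Q{\left(P \right)} = 2 + \left(P + P\right) \left(P - 2\right) = 2 + 2 P \left(-2 + P\right)$)
$D{\left(y \right)} = - \frac{y^{2}}{3}$
$- 29 D{\left(\left(Q{\left(2 \right)} - 17\right) - 8 \right)} = - 29 \left(- \frac{\left(\left(\left(2 - 8 + 2 \cdot 2^{2}\right) - 17\right) - 8\right)^{2}}{3}\right) = - 29 \left(- \frac{\left(\left(\left(2 - 8 + 2 \cdot 4\right) - 17\right) - 8\right)^{2}}{3}\right) = - 29 \left(- \frac{\left(\left(\left(2 - 8 + 8\right) - 17\right) - 8\right)^{2}}{3}\right) = - 29 \left(- \frac{\left(\left(2 - 17\right) - 8\right)^{2}}{3}\right) = - 29 \left(- \frac{\left(-15 - 8\right)^{2}}{3}\right) = - 29 \left(- \frac{\left(-23\right)^{2}}{3}\right) = - 29 \left(\left(- \frac{1}{3}\right) 529\right) = \left(-29\right) \left(- \frac{529}{3}\right) = \frac{15341}{3}$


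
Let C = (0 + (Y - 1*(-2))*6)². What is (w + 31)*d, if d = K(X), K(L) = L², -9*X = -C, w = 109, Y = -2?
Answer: 0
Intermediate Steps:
C = 0 (C = (0 + (-2 - 1*(-2))*6)² = (0 + (-2 + 2)*6)² = (0 + 0*6)² = (0 + 0)² = 0² = 0)
X = 0 (X = -(-1)*0/9 = -⅑*0 = 0)
d = 0 (d = 0² = 0)
(w + 31)*d = (109 + 31)*0 = 140*0 = 0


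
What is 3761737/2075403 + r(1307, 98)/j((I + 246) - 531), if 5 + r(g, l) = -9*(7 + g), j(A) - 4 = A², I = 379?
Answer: 8699662187/18346562520 ≈ 0.47418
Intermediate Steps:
j(A) = 4 + A²
r(g, l) = -68 - 9*g (r(g, l) = -5 - 9*(7 + g) = -5 + (-63 - 9*g) = -68 - 9*g)
3761737/2075403 + r(1307, 98)/j((I + 246) - 531) = 3761737/2075403 + (-68 - 9*1307)/(4 + ((379 + 246) - 531)²) = 3761737*(1/2075403) + (-68 - 11763)/(4 + (625 - 531)²) = 3761737/2075403 - 11831/(4 + 94²) = 3761737/2075403 - 11831/(4 + 8836) = 3761737/2075403 - 11831/8840 = 8699662187/18346562520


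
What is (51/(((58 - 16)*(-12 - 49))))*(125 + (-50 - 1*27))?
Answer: -408/427 ≈ -0.95550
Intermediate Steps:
(51/(((58 - 16)*(-12 - 49))))*(125 + (-50 - 1*27)) = (51/((42*(-61))))*(125 + (-50 - 27)) = (51/(-2562))*(125 - 77) = (51*(-1/2562))*48 = -17/854*48 = -408/427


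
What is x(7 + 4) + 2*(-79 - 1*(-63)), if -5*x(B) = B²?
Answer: -281/5 ≈ -56.200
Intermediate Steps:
x(B) = -B²/5
x(7 + 4) + 2*(-79 - 1*(-63)) = -(7 + 4)²/5 + 2*(-79 - 1*(-63)) = -⅕*11² + 2*(-79 + 63) = -⅕*121 + 2*(-16) = -121/5 - 32 = -281/5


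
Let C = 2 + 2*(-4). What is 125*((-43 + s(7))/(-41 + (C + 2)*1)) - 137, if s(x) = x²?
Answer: -461/3 ≈ -153.67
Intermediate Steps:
C = -6 (C = 2 - 8 = -6)
125*((-43 + s(7))/(-41 + (C + 2)*1)) - 137 = 125*((-43 + 7²)/(-41 + (-6 + 2)*1)) - 137 = 125*((-43 + 49)/(-41 - 4*1)) - 137 = 125*(6/(-41 - 4)) - 137 = 125*(6/(-45)) - 137 = 125*(6*(-1/45)) - 137 = 125*(-2/15) - 137 = -50/3 - 137 = -461/3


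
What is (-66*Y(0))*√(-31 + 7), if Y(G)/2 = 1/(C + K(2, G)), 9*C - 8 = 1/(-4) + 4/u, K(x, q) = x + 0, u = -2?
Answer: -9504*I*√6/95 ≈ -245.05*I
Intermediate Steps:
K(x, q) = x
C = 23/36 (C = 8/9 + (1/(-4) + 4/(-2))/9 = 8/9 + (1*(-¼) + 4*(-½))/9 = 8/9 + (-¼ - 2)/9 = 8/9 + (⅑)*(-9/4) = 8/9 - ¼ = 23/36 ≈ 0.63889)
Y(G) = 72/95 (Y(G) = 2/(23/36 + 2) = 2/(95/36) = 2*(36/95) = 72/95)
(-66*Y(0))*√(-31 + 7) = (-66*72/95)*√(-31 + 7) = -9504*I*√6/95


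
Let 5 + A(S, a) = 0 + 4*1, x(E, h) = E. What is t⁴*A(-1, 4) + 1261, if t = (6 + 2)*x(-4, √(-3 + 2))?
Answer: -1047315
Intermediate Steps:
A(S, a) = -1 (A(S, a) = -5 + (0 + 4*1) = -5 + (0 + 4) = -5 + 4 = -1)
t = -32 (t = (6 + 2)*(-4) = 8*(-4) = -32)
t⁴*A(-1, 4) + 1261 = (-32)⁴*(-1) + 1261 = 1048576*(-1) + 1261 = -1048576 + 1261 = -1047315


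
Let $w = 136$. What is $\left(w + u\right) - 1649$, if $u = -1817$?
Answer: $-3330$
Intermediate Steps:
$\left(w + u\right) - 1649 = \left(136 - 1817\right) - 1649 = -1681 - 1649 = -3330$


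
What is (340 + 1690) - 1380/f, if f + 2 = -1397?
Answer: 2841350/1399 ≈ 2031.0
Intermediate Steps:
f = -1399 (f = -2 - 1397 = -1399)
(340 + 1690) - 1380/f = (340 + 1690) - 1380/(-1399) = 2030 - 1380*(-1/1399) = 2030 + 1380/1399 = 2841350/1399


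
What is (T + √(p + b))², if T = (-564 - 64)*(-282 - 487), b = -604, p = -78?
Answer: (482932 + I*√682)² ≈ 2.3322e+11 + 2.5e+7*I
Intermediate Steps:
T = 482932 (T = -628*(-769) = 482932)
(T + √(p + b))² = (482932 + √(-78 - 604))² = (482932 + √(-682))² = (482932 + I*√682)²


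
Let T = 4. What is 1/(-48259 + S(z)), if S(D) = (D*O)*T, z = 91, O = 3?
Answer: -1/47167 ≈ -2.1201e-5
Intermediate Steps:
S(D) = 12*D (S(D) = (D*3)*4 = (3*D)*4 = 12*D)
1/(-48259 + S(z)) = 1/(-48259 + 12*91) = 1/(-48259 + 1092) = 1/(-47167) = -1/47167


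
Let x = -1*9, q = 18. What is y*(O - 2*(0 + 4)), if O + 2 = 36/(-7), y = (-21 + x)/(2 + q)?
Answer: 159/7 ≈ 22.714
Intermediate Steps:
x = -9
y = -3/2 (y = (-21 - 9)/(2 + 18) = -30/20 = -30*1/20 = -3/2 ≈ -1.5000)
O = -50/7 (O = -2 + 36/(-7) = -2 + 36*(-⅐) = -2 - 36/7 = -50/7 ≈ -7.1429)
y*(O - 2*(0 + 4)) = -3*(-50/7 - 2*(0 + 4))/2 = -3*(-50/7 - 2*4)/2 = -3*(-50/7 - 8)/2 = -3/2*(-106/7) = 159/7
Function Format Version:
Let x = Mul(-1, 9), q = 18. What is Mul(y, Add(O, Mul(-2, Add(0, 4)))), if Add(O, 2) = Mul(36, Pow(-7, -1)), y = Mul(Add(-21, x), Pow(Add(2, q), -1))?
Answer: Rational(159, 7) ≈ 22.714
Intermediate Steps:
x = -9
y = Rational(-3, 2) (y = Mul(Add(-21, -9), Pow(Add(2, 18), -1)) = Mul(-30, Pow(20, -1)) = Mul(-30, Rational(1, 20)) = Rational(-3, 2) ≈ -1.5000)
O = Rational(-50, 7) (O = Add(-2, Mul(36, Pow(-7, -1))) = Add(-2, Mul(36, Rational(-1, 7))) = Add(-2, Rational(-36, 7)) = Rational(-50, 7) ≈ -7.1429)
Mul(y, Add(O, Mul(-2, Add(0, 4)))) = Mul(Rational(-3, 2), Add(Rational(-50, 7), Mul(-2, Add(0, 4)))) = Mul(Rational(-3, 2), Add(Rational(-50, 7), Mul(-2, 4))) = Mul(Rational(-3, 2), Add(Rational(-50, 7), -8)) = Mul(Rational(-3, 2), Rational(-106, 7)) = Rational(159, 7)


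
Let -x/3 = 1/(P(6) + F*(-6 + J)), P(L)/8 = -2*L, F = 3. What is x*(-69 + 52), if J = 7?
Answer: -17/31 ≈ -0.54839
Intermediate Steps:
P(L) = -16*L (P(L) = 8*(-2*L) = -16*L)
x = 1/31 (x = -3/(-16*6 + 3*(-6 + 7)) = -3/(-96 + 3*1) = -3/(-96 + 3) = -3/(-93) = -3*(-1/93) = 1/31 ≈ 0.032258)
x*(-69 + 52) = (-69 + 52)/31 = (1/31)*(-17) = -17/31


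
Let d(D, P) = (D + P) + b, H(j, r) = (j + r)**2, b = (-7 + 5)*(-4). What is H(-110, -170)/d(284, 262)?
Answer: 39200/277 ≈ 141.52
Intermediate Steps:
b = 8 (b = -2*(-4) = 8)
d(D, P) = 8 + D + P (d(D, P) = (D + P) + 8 = 8 + D + P)
H(-110, -170)/d(284, 262) = (-110 - 170)**2/(8 + 284 + 262) = (-280)**2/554 = 78400*(1/554) = 39200/277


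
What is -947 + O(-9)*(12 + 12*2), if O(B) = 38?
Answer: 421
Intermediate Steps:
-947 + O(-9)*(12 + 12*2) = -947 + 38*(12 + 12*2) = -947 + 38*(12 + 24) = -947 + 38*36 = -947 + 1368 = 421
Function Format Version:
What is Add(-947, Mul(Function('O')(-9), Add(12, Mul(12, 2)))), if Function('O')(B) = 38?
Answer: 421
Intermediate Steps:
Add(-947, Mul(Function('O')(-9), Add(12, Mul(12, 2)))) = Add(-947, Mul(38, Add(12, Mul(12, 2)))) = Add(-947, Mul(38, Add(12, 24))) = Add(-947, Mul(38, 36)) = Add(-947, 1368) = 421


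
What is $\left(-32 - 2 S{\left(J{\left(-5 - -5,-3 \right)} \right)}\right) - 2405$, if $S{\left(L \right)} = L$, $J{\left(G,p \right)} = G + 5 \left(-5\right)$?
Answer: $-2387$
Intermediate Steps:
$J{\left(G,p \right)} = -25 + G$ ($J{\left(G,p \right)} = G - 25 = -25 + G$)
$\left(-32 - 2 S{\left(J{\left(-5 - -5,-3 \right)} \right)}\right) - 2405 = \left(-32 - 2 \left(-25 - 0\right)\right) - 2405 = \left(-32 - 2 \left(-25 + \left(-5 + 5\right)\right)\right) - 2405 = \left(-32 - 2 \left(-25 + 0\right)\right) - 2405 = \left(-32 - -50\right) - 2405 = \left(-32 + 50\right) - 2405 = 18 - 2405 = -2387$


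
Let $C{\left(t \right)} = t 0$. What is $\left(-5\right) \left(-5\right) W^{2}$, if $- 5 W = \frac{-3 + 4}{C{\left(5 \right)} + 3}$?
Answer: $\frac{1}{9} \approx 0.11111$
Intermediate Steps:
$C{\left(t \right)} = 0$
$W = - \frac{1}{15}$ ($W = - \frac{\left(-3 + 4\right) \frac{1}{0 + 3}}{5} = - \frac{1 \cdot \frac{1}{3}}{5} = \left(- \frac{1}{5}\right) \frac{1}{3} = - \frac{1}{15} \approx -0.066667$)
$\left(-5\right) \left(-5\right) W^{2} = \left(-5\right) \left(-5\right) \left(- \frac{1}{15}\right)^{2} = 25 \cdot \frac{1}{225} = \frac{1}{9}$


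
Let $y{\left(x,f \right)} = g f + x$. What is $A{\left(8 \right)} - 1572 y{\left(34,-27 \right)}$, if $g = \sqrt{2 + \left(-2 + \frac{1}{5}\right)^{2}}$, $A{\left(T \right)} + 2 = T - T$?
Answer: $-53450 + \frac{42444 \sqrt{131}}{5} \approx 43709.0$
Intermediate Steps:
$A{\left(T \right)} = -2$ ($A{\left(T \right)} = -2 + \left(T - T\right) = -2 + 0 = -2$)
$g = \frac{\sqrt{131}}{5}$ ($g = \sqrt{2 + \left(-2 + \frac{1}{5}\right)^{2}} = \sqrt{2 + \left(- \frac{9}{5}\right)^{2}} = \sqrt{2 + \frac{81}{25}} = \sqrt{\frac{131}{25}} = \frac{\sqrt{131}}{5} \approx 2.2891$)
$y{\left(x,f \right)} = x + \frac{f \sqrt{131}}{5}$ ($y{\left(x,f \right)} = \frac{\sqrt{131}}{5} f + x = \frac{f \sqrt{131}}{5} + x = x + \frac{f \sqrt{131}}{5}$)
$A{\left(8 \right)} - 1572 y{\left(34,-27 \right)} = -2 - 1572 \left(34 + \frac{1}{5} \left(-27\right) \sqrt{131}\right) = -2 - 1572 \left(34 - \frac{27 \sqrt{131}}{5}\right) = -2 - \left(53448 - \frac{42444 \sqrt{131}}{5}\right) = -53450 + \frac{42444 \sqrt{131}}{5}$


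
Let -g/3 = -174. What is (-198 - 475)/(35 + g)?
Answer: -673/557 ≈ -1.2083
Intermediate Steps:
g = 522 (g = -3*(-174) = 522)
(-198 - 475)/(35 + g) = (-198 - 475)/(35 + 522) = -673/557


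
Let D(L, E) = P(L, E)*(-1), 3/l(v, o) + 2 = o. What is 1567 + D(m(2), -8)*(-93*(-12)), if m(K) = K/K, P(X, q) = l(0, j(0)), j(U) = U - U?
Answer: 3241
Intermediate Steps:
j(U) = 0
l(v, o) = 3/(-2 + o)
P(X, q) = -3/2 (P(X, q) = 3/(-2 + 0) = 3/(-2) = 3*(-½) = -3/2)
m(K) = 1
D(L, E) = 3/2 (D(L, E) = -3/2*(-1) = 3/2)
1567 + D(m(2), -8)*(-93*(-12)) = 1567 + 3*(-93*(-12))/2 = 1567 + (3/2)*1116 = 1567 + 1674 = 3241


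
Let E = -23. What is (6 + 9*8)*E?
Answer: -1794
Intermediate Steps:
(6 + 9*8)*E = (6 + 9*8)*(-23) = (6 + 72)*(-23) = 78*(-23) = -1794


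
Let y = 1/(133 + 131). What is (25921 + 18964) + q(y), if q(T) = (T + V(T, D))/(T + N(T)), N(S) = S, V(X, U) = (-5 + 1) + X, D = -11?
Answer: 44358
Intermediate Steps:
V(X, U) = -4 + X
y = 1/264 ≈ 0.0037879
q(T) = (-4 + 2*T)/(2*T) (q(T) = (T + (-4 + T))/(T + T) = (-4 + 2*T)/((2*T)) = (-4 + 2*T)*(1/(2*T)) = (-4 + 2*T)/(2*T))
(25921 + 18964) + q(y) = (25921 + 18964) + (-2 + 1/264)/(1/264) = 44885 + 264*(-527/264) = 44885 - 527 = 44358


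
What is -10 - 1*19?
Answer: -29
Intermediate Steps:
-10 - 1*19 = -10 - 19 = -29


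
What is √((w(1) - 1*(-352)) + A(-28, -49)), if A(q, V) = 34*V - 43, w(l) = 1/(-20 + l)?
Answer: 2*I*√122474/19 ≈ 36.838*I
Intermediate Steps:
A(q, V) = -43 + 34*V
√((w(1) - 1*(-352)) + A(-28, -49)) = √((1/(-20 + 1) - 1*(-352)) + (-43 + 34*(-49))) = √((1/(-19) + 352) + (-43 - 1666)) = √((-1/19 + 352) - 1709) = √(6687/19 - 1709) = √(-25784/19) = 2*I*√122474/19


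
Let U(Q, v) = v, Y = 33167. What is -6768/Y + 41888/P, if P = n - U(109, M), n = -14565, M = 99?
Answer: -186068156/60795111 ≈ -3.0606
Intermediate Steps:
P = -14664 (P = -14565 - 1*99 = -14565 - 99 = -14664)
-6768/Y + 41888/P = -6768/33167 + 41888/(-14664) = -6768*1/33167 + 41888*(-1/14664) = -6768/33167 - 5236/1833 = -186068156/60795111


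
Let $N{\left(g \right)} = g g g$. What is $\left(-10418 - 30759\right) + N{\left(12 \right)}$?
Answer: $-39449$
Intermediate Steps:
$N{\left(g \right)} = g^{3}$ ($N{\left(g \right)} = g^{2} g = g^{3}$)
$\left(-10418 - 30759\right) + N{\left(12 \right)} = \left(-10418 - 30759\right) + 12^{3} = -41177 + 1728 = -39449$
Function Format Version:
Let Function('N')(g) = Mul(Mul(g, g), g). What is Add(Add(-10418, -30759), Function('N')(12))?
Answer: -39449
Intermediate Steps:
Function('N')(g) = Pow(g, 3) (Function('N')(g) = Mul(Pow(g, 2), g) = Pow(g, 3))
Add(Add(-10418, -30759), Function('N')(12)) = Add(Add(-10418, -30759), Pow(12, 3)) = Add(-41177, 1728) = -39449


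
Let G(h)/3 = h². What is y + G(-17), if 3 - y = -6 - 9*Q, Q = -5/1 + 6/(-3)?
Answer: 813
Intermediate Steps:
G(h) = 3*h²
Q = -7 (Q = -5*1 + 6*(-⅓) = -5 - 2 = -7)
y = -54 (y = 3 - (-6 - 9*(-7)) = 3 - (-6 + 63) = 3 - 1*57 = 3 - 57 = -54)
y + G(-17) = -54 + 3*(-17)² = -54 + 3*289 = -54 + 867 = 813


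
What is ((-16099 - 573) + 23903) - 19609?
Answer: -12378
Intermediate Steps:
((-16099 - 573) + 23903) - 19609 = (-16672 + 23903) - 19609 = 7231 - 19609 = -12378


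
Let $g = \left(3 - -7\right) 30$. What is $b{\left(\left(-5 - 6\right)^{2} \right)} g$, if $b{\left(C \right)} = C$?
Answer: $36300$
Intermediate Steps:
$g = 300$ ($g = \left(3 + 7\right) 30 = 10 \cdot 30 = 300$)
$b{\left(\left(-5 - 6\right)^{2} \right)} g = \left(-5 - 6\right)^{2} \cdot 300 = \left(-11\right)^{2} \cdot 300 = 121 \cdot 300 = 36300$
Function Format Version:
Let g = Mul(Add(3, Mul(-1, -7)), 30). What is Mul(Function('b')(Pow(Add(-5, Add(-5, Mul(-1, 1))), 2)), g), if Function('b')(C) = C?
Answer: 36300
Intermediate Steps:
g = 300 (g = Mul(Add(3, 7), 30) = Mul(10, 30) = 300)
Mul(Function('b')(Pow(Add(-5, Add(-5, Mul(-1, 1))), 2)), g) = Mul(Pow(Add(-5, Add(-5, Mul(-1, 1))), 2), 300) = Mul(Pow(Add(-5, Add(-5, -1)), 2), 300) = Mul(Pow(Add(-5, -6), 2), 300) = Mul(Pow(-11, 2), 300) = Mul(121, 300) = 36300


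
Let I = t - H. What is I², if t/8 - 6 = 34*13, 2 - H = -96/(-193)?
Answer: 478064382084/37249 ≈ 1.2834e+7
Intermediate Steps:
H = 290/193 (H = 2 - (-96)/(-193) = 2 - (-96)*(-1)/193 = 2 - 1*96/193 = 2 - 96/193 = 290/193 ≈ 1.5026)
t = 3584 (t = 48 + 8*(34*13) = 48 + 8*442 = 48 + 3536 = 3584)
I = 691422/193 (I = 3584 - 1*290/193 = 3584 - 290/193 = 691422/193 ≈ 3582.5)
I² = (691422/193)² = 478064382084/37249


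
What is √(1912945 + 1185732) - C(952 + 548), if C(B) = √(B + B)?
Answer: √3098677 - 10*√30 ≈ 1705.5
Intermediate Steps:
C(B) = √2*√B (C(B) = √(2*B) = √2*√B)
√(1912945 + 1185732) - C(952 + 548) = √(1912945 + 1185732) - √2*√(952 + 548) = √3098677 - √2*√1500 = √3098677 - √2*10*√15 = √3098677 - 10*√30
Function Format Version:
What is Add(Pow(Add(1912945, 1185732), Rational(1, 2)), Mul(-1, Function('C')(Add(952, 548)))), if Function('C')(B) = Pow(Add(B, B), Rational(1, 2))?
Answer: Add(Pow(3098677, Rational(1, 2)), Mul(-10, Pow(30, Rational(1, 2)))) ≈ 1705.5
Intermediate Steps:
Function('C')(B) = Mul(Pow(2, Rational(1, 2)), Pow(B, Rational(1, 2))) (Function('C')(B) = Pow(Mul(2, B), Rational(1, 2)) = Mul(Pow(2, Rational(1, 2)), Pow(B, Rational(1, 2))))
Add(Pow(Add(1912945, 1185732), Rational(1, 2)), Mul(-1, Function('C')(Add(952, 548)))) = Add(Pow(Add(1912945, 1185732), Rational(1, 2)), Mul(-1, Mul(Pow(2, Rational(1, 2)), Pow(Add(952, 548), Rational(1, 2))))) = Add(Pow(3098677, Rational(1, 2)), Mul(-1, Mul(Pow(2, Rational(1, 2)), Pow(1500, Rational(1, 2))))) = Add(Pow(3098677, Rational(1, 2)), Mul(-1, Mul(Pow(2, Rational(1, 2)), Mul(10, Pow(15, Rational(1, 2)))))) = Add(Pow(3098677, Rational(1, 2)), Mul(-1, Mul(10, Pow(30, Rational(1, 2))))) = Add(Pow(3098677, Rational(1, 2)), Mul(-10, Pow(30, Rational(1, 2))))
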